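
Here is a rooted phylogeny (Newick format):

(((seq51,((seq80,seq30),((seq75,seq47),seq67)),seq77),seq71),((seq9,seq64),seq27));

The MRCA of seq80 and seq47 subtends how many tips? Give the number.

The MRCA of seq80 and seq47 is the node subtending ((seq80,seq30),((seq75,seq47),seq67)).
That clade contains 5 terminal taxa: seq30, seq47, seq67, seq75, seq80.

5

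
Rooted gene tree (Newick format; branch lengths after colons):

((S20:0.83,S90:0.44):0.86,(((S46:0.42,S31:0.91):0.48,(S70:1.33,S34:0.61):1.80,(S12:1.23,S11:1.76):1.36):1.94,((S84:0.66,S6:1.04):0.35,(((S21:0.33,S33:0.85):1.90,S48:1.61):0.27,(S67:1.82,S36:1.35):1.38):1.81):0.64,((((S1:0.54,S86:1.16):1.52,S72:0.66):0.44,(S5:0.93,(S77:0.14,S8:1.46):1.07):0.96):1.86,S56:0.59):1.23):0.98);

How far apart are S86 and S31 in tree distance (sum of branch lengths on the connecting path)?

The path runs S86 → … → MRCA → … → S31; the MRCA is the node subtending (((S46,S31),(S70,S34),(S12,S11)),((S84,S6),(((S21,S33),S48),(S67,S36))),((((S1,S86),S72),(S5,(S77,S8))),S56)).
Branch lengths along that path: 1.16 + 1.52 + 0.44 + 1.86 + 1.23 + 1.94 + 0.48 + 0.91 = 9.54.

9.54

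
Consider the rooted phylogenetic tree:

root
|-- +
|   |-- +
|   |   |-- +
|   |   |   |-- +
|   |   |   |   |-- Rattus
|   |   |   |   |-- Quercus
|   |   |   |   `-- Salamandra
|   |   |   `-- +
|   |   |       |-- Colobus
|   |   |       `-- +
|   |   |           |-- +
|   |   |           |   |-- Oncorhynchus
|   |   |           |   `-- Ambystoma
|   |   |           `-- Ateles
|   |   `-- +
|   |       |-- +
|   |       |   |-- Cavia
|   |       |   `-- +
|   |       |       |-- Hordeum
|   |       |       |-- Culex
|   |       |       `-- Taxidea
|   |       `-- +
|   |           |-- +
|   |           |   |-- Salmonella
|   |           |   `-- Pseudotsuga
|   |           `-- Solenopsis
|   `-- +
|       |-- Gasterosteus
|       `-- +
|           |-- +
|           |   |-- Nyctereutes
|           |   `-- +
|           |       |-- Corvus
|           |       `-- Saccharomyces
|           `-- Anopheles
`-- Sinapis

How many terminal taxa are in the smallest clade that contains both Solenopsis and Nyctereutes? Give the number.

The MRCA of Solenopsis and Nyctereutes is the node subtending ((((Rattus,Quercus,Salamandra),(Colobus,((Oncorhynchus,Ambystoma),Ateles))),((Cavia,(Hordeum,Culex,Taxidea)),((Salmonella,Pseudotsuga),Solenopsis))),(Gasterosteus,((Nyctereutes,(Corvus,Saccharomyces)),Anopheles))).
That clade contains 19 terminal taxa: Ambystoma, Anopheles, Ateles, Cavia, Colobus, Corvus, Culex, Gasterosteus, Hordeum, Nyctereutes, Oncorhynchus, Pseudotsuga, Quercus, Rattus, Saccharomyces, Salamandra, Salmonella, Solenopsis, Taxidea.

19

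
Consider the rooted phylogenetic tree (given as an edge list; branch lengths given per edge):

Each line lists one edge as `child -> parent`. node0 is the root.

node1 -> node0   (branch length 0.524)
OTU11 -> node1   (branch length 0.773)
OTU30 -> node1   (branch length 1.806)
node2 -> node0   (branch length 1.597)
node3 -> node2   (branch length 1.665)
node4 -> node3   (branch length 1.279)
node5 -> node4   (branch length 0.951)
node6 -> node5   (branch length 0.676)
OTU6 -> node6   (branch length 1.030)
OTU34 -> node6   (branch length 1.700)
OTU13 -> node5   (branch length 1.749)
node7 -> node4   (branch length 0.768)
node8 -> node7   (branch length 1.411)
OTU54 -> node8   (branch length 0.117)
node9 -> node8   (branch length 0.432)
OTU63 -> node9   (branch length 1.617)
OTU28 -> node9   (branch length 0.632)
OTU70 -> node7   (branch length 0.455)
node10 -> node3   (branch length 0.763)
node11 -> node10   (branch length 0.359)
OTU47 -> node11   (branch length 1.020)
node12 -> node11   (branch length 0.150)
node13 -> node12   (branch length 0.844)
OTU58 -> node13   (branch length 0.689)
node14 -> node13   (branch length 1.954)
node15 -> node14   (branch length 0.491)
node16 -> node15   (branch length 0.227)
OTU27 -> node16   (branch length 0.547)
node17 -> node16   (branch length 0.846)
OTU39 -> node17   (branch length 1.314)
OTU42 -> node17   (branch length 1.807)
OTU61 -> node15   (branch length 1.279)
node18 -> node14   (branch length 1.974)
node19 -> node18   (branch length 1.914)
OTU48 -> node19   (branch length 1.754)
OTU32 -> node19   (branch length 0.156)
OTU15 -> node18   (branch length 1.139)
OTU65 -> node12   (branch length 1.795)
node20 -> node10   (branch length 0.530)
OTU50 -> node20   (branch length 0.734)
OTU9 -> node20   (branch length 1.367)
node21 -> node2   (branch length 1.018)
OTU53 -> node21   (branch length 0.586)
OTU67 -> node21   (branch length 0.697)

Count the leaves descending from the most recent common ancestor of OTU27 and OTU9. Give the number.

12

The MRCA of OTU27 and OTU9 is the node subtending ((OTU47,((OTU58,(((OTU27,(OTU39,OTU42)),OTU61),((OTU48,OTU32),OTU15))),OTU65)),(OTU50,OTU9)).
That clade contains 12 terminal taxa: OTU15, OTU27, OTU32, OTU39, OTU42, OTU47, OTU48, OTU50, OTU58, OTU61, OTU65, OTU9.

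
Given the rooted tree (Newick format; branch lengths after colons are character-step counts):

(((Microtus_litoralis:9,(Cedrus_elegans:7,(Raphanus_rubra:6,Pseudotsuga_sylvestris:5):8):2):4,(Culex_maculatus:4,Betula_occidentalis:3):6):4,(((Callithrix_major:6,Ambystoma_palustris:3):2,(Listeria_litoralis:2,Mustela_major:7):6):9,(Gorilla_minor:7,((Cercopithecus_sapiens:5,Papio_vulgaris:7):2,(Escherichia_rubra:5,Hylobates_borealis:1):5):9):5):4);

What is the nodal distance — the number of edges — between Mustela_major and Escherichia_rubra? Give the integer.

The MRCA of Mustela_major and Escherichia_rubra is the node subtending (((Callithrix_major,Ambystoma_palustris),(Listeria_litoralis,Mustela_major)),(Gorilla_minor,((Cercopithecus_sapiens,Papio_vulgaris),(Escherichia_rubra,Hylobates_borealis)))).
From Mustela_major up to that node: 3 branches. From Escherichia_rubra up to the same node: 4 branches. Total: 3 + 4 = 7.

7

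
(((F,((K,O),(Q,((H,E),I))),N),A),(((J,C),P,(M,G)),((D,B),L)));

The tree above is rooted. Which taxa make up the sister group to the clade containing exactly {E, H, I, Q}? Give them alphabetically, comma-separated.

The clade containing exactly {E, H, I, Q} attaches to the tree at the node subtending ((K,O),(Q,((H,E),I))).
The other lineage descending from that same node — the sister group — is (K,O); its 2 tips in alphabetical order are the answer.

K, O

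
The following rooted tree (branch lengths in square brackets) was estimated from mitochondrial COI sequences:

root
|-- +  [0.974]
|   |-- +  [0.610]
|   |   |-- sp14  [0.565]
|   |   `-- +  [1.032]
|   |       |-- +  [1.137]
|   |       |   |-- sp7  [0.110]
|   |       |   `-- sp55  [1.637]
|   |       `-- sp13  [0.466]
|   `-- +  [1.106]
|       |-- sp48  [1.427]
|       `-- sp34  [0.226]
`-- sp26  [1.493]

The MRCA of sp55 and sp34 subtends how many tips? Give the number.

6

The MRCA of sp55 and sp34 is the node subtending ((sp14,((sp7,sp55),sp13)),(sp48,sp34)).
That clade contains 6 terminal taxa: sp13, sp14, sp34, sp48, sp55, sp7.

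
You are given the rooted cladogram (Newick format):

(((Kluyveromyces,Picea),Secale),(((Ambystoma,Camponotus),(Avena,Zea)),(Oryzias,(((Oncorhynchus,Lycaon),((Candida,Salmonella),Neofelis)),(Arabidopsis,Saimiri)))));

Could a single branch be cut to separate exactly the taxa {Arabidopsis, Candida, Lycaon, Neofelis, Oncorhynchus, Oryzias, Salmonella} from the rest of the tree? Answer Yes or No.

No

The MRCA of the listed taxa subtends (Oryzias,(((Oncorhynchus,Lycaon),((Candida,Salmonella),Neofelis)),(Arabidopsis,Saimiri))).
That clade also contains Saimiri, which is not in the proposed group, so the group is not monophyletic.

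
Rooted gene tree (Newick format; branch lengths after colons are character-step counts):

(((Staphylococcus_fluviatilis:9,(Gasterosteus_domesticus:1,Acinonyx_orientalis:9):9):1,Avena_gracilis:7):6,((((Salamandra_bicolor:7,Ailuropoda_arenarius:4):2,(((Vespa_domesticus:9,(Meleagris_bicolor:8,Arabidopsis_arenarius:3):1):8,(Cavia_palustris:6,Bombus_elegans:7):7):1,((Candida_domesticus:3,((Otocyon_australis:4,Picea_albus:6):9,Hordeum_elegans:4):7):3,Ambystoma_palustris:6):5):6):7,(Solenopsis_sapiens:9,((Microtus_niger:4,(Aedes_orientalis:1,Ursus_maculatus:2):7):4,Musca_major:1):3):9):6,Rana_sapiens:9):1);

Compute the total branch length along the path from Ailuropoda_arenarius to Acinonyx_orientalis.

The path runs Ailuropoda_arenarius → … → MRCA → … → Acinonyx_orientalis; the MRCA is the root of the tree.
Branch lengths along that path: 4 + 2 + 7 + 6 + 1 + 6 + 1 + 9 + 9 = 45.

45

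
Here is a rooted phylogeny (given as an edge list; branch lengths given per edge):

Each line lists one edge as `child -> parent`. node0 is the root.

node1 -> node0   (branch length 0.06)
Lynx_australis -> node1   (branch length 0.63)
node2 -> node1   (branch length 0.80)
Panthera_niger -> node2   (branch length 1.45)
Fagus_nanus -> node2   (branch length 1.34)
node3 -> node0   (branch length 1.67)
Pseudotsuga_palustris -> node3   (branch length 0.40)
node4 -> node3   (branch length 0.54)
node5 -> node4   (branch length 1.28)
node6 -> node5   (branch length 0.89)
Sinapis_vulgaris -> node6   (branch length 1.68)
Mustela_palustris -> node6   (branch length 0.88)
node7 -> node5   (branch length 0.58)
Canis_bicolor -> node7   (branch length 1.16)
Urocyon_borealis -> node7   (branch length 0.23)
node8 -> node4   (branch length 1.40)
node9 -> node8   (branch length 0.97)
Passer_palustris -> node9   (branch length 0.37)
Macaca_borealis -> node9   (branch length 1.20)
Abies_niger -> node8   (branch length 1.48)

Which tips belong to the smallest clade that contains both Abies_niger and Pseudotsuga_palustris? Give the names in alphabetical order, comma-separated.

Abies_niger, Canis_bicolor, Macaca_borealis, Mustela_palustris, Passer_palustris, Pseudotsuga_palustris, Sinapis_vulgaris, Urocyon_borealis

Tracing Abies_niger: it sits inside ((Passer_palustris,Macaca_borealis),Abies_niger).
Tracing Pseudotsuga_palustris: it sits inside (Pseudotsuga_palustris,(((Sinapis_vulgaris,Mustela_palustris),(Canis_bicolor,Urocyon_borealis)),((Passer_palustris,Macaca_borealis),Abies_niger))).
The smallest clade enclosing both is (Pseudotsuga_palustris,(((Sinapis_vulgaris,Mustela_palustris),(Canis_bicolor,Urocyon_borealis)),((Passer_palustris,Macaca_borealis),Abies_niger))); the answer is its 8 terminal taxa in alphabetical order.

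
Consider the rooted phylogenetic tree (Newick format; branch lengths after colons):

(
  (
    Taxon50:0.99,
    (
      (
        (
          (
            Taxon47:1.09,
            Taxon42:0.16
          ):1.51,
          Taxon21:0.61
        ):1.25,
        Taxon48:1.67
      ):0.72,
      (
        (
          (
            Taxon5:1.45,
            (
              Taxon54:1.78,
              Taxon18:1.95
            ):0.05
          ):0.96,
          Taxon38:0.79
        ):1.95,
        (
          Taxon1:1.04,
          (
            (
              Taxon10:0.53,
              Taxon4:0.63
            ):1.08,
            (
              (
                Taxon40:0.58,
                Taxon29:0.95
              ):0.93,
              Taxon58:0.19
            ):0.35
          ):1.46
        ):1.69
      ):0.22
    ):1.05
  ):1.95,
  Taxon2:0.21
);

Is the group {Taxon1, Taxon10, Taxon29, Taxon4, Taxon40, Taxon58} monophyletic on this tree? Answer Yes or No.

The most recent common ancestor of these taxa subtends (Taxon1,((Taxon10,Taxon4),((Taxon40,Taxon29),Taxon58))).
That clade has exactly 6 tips — every listed taxon and nothing else — so the group is monophyletic.

Yes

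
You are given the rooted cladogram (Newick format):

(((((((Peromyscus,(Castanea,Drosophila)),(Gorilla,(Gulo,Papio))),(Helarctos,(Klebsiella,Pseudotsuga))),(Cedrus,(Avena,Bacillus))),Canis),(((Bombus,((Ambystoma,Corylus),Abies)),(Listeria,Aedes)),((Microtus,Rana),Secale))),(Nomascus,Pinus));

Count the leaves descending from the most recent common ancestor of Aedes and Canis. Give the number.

22

The MRCA of Aedes and Canis is the node subtending ((((((Peromyscus,(Castanea,Drosophila)),(Gorilla,(Gulo,Papio))),(Helarctos,(Klebsiella,Pseudotsuga))),(Cedrus,(Avena,Bacillus))),Canis),(((Bombus,((Ambystoma,Corylus),Abies)),(Listeria,Aedes)),((Microtus,Rana),Secale))).
That clade contains 22 terminal taxa: Abies, Aedes, Ambystoma, Avena, Bacillus, Bombus, Canis, Castanea, Cedrus, Corylus, Drosophila, Gorilla, Gulo, Helarctos, Klebsiella, Listeria, Microtus, Papio, Peromyscus, Pseudotsuga, Rana, Secale.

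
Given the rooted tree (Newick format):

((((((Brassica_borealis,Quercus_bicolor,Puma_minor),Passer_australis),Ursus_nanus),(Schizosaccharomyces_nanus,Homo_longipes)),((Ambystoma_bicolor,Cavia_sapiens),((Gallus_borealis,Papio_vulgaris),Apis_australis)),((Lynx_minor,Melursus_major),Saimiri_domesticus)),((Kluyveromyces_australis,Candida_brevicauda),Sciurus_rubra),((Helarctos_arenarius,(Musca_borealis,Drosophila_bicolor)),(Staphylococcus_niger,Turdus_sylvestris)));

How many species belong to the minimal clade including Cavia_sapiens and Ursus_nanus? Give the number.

15

The MRCA of Cavia_sapiens and Ursus_nanus is the node subtending (((((Brassica_borealis,Quercus_bicolor,Puma_minor),Passer_australis),Ursus_nanus),(Schizosaccharomyces_nanus,Homo_longipes)),((Ambystoma_bicolor,Cavia_sapiens),((Gallus_borealis,Papio_vulgaris),Apis_australis)),((Lynx_minor,Melursus_major),Saimiri_domesticus)).
That clade contains 15 terminal taxa: Ambystoma_bicolor, Apis_australis, Brassica_borealis, Cavia_sapiens, Gallus_borealis, Homo_longipes, Lynx_minor, Melursus_major, Papio_vulgaris, Passer_australis, Puma_minor, Quercus_bicolor, Saimiri_domesticus, Schizosaccharomyces_nanus, Ursus_nanus.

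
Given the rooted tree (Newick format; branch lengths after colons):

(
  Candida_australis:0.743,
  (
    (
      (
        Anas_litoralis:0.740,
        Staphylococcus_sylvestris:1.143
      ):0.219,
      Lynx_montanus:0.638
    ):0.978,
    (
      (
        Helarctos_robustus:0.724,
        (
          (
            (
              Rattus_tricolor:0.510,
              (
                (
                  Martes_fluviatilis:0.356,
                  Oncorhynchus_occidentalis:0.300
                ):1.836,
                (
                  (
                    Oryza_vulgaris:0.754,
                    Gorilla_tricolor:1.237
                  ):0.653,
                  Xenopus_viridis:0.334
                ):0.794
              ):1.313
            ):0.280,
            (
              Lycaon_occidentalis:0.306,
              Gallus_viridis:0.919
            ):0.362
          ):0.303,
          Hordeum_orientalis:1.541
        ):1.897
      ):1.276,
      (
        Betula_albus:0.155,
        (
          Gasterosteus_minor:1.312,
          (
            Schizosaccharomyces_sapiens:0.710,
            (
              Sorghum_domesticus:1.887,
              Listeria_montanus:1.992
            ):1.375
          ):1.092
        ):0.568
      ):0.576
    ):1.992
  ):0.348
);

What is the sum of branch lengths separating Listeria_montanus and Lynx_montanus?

9.211

The path runs Listeria_montanus → … → MRCA → … → Lynx_montanus; the MRCA is the node subtending (((Anas_litoralis,Staphylococcus_sylvestris),Lynx_montanus),((Helarctos_robustus,(((Rattus_tricolor,((Martes_fluviatilis,Oncorhynchus_occidentalis),((Oryza_vulgaris,Gorilla_tricolor),Xenopus_viridis))),(Lycaon_occidentalis,Gallus_viridis)),Hordeum_orientalis)),(Betula_albus,(Gasterosteus_minor,(Schizosaccharomyces_sapiens,(Sorghum_domesticus,Listeria_montanus)))))).
Branch lengths along that path: 1.992 + 1.375 + 1.092 + 0.568 + 0.576 + 1.992 + 0.978 + 0.638 = 9.211.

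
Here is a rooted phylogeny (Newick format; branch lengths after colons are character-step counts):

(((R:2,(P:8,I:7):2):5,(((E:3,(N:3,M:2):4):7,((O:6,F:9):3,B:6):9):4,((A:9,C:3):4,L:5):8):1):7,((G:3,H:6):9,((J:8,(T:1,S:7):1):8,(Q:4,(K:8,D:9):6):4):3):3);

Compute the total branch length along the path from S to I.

43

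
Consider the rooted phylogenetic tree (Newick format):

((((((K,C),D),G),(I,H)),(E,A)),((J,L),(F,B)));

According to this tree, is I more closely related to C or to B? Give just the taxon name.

C

The MRCA of I and C subtends ((((K,C),D),G),(I,H)) (6 taxa).
The MRCA of I and B is the root, subtending the entire tree (12 taxa).
The first is nested inside the second, so I shares a more recent common ancestor with C.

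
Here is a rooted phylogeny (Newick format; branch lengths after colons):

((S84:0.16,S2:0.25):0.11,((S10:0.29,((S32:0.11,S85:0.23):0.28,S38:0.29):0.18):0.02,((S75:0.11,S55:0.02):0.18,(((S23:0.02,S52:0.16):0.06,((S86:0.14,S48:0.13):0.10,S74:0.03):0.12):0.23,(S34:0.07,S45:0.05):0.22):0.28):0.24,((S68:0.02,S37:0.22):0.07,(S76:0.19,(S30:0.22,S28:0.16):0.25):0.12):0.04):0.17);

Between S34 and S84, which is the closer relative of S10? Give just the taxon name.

S34

The MRCA of S10 and S34 subtends ((S10,((S32,S85),S38)),((S75,S55),(((S23,S52),((S86,S48),S74)),(S34,S45))),((S68,S37),(S76,(S30,S28)))) (18 taxa).
The MRCA of S10 and S84 is the root, subtending the entire tree (20 taxa).
The first is nested inside the second, so S10 shares a more recent common ancestor with S34.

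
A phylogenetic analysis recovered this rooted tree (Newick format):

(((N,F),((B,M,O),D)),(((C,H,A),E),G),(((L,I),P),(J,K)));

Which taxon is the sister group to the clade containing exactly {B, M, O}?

The clade containing exactly {B, M, O} attaches to the tree at the node subtending ((B,M,O),D).
The other lineage descending from that same node — the sister group — is the single tip D.

D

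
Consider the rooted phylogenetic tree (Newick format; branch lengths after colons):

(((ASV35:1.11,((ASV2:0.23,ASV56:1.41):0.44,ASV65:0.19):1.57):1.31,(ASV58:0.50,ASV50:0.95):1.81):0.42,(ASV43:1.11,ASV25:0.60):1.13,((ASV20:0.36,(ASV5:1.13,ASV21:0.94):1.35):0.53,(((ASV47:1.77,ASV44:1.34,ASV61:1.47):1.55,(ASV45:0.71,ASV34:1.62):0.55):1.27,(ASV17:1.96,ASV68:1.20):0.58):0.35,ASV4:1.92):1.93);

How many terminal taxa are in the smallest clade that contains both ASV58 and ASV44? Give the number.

19

The MRCA of ASV58 and ASV44 is the root, so the clade is the entire tree.
That clade contains 19 terminal taxa: ASV17, ASV2, ASV20, ASV21, ASV25, ASV34, ASV35, ASV4, ASV43, ASV44, ASV45, ASV47, ASV5, ASV50, ASV56, ASV58, ASV61, ASV65, ASV68.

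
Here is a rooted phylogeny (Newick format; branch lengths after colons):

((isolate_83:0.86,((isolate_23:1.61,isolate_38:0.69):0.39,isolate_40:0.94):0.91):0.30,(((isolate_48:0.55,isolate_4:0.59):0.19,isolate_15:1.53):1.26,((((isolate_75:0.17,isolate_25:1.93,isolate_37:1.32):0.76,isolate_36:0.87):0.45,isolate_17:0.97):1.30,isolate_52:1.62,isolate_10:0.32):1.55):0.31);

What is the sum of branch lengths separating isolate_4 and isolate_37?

7.42

The path runs isolate_4 → … → MRCA → … → isolate_37; the MRCA is the node subtending (((isolate_48,isolate_4),isolate_15),((((isolate_75,isolate_25,isolate_37),isolate_36),isolate_17),isolate_52,isolate_10)).
Branch lengths along that path: 0.59 + 0.19 + 1.26 + 1.55 + 1.30 + 0.45 + 0.76 + 1.32 = 7.42.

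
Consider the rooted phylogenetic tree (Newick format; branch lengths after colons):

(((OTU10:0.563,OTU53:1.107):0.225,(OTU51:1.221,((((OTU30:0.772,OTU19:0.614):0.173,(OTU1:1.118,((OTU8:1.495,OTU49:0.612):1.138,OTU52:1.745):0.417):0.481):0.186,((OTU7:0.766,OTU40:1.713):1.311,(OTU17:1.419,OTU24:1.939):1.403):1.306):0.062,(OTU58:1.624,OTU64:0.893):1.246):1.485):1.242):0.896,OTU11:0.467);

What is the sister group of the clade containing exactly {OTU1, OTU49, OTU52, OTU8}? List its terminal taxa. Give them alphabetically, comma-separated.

The clade containing exactly {OTU1, OTU49, OTU52, OTU8} attaches to the tree at the node subtending ((OTU30,OTU19),(OTU1,((OTU8,OTU49),OTU52))).
The other lineage descending from that same node — the sister group — is (OTU30,OTU19); its 2 tips in alphabetical order are the answer.

OTU19, OTU30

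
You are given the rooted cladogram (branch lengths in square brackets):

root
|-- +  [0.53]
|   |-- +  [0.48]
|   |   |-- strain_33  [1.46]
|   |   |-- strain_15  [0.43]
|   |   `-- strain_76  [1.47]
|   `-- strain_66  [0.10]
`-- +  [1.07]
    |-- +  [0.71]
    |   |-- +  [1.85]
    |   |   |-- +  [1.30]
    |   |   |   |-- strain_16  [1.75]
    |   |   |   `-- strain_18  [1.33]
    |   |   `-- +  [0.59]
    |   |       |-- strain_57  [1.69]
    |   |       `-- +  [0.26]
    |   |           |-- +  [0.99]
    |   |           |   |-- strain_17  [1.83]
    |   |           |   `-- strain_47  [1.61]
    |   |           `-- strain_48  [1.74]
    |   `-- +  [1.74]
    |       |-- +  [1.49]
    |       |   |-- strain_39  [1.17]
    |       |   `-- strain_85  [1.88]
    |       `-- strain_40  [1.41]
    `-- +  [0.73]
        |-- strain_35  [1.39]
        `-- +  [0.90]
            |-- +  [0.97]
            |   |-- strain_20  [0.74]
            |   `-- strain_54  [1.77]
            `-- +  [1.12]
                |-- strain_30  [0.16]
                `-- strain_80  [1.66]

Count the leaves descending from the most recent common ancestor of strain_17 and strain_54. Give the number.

The MRCA of strain_17 and strain_54 is the node subtending ((((strain_16,strain_18),(strain_57,((strain_17,strain_47),strain_48))),((strain_39,strain_85),strain_40)),(strain_35,((strain_20,strain_54),(strain_30,strain_80)))).
That clade contains 14 terminal taxa: strain_16, strain_17, strain_18, strain_20, strain_30, strain_35, strain_39, strain_40, strain_47, strain_48, strain_54, strain_57, strain_80, strain_85.

14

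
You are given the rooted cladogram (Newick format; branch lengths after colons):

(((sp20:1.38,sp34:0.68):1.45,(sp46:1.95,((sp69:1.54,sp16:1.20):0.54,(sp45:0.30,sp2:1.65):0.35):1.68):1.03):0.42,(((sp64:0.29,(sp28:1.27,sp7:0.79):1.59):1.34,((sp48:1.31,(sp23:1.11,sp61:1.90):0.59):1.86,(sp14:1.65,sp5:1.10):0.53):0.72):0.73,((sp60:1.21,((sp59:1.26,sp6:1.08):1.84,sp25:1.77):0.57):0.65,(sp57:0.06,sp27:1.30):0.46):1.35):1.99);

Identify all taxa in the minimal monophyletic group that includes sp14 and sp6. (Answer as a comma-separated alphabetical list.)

sp14, sp23, sp25, sp27, sp28, sp48, sp5, sp57, sp59, sp6, sp60, sp61, sp64, sp7

Tracing sp14: it sits inside (sp14,sp5).
Tracing sp6: it sits inside (sp59,sp6).
The smallest clade enclosing both is (((sp64,(sp28,sp7)),((sp48,(sp23,sp61)),(sp14,sp5))),((sp60,((sp59,sp6),sp25)),(sp57,sp27))); the answer is its 14 terminal taxa in alphabetical order.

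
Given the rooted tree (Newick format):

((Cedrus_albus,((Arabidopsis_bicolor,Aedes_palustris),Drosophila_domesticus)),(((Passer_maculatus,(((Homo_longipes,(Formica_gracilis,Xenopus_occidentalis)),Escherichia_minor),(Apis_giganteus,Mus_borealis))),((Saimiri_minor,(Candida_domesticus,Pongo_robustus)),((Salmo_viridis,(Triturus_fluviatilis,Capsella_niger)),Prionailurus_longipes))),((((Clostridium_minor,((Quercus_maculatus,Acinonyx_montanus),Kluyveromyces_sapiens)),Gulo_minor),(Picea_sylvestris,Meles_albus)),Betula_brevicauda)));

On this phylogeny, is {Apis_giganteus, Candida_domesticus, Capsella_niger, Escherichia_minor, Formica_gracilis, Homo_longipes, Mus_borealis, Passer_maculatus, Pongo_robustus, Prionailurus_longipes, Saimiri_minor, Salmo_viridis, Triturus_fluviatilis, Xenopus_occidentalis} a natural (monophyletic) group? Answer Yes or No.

Yes

The most recent common ancestor of these taxa subtends ((Passer_maculatus,(((Homo_longipes,(Formica_gracilis,Xenopus_occidentalis)),Escherichia_minor),(Apis_giganteus,Mus_borealis))),((Saimiri_minor,(Candida_domesticus,Pongo_robustus)),((Salmo_viridis,(Triturus_fluviatilis,Capsella_niger)),Prionailurus_longipes))).
That clade has exactly 14 tips — every listed taxon and nothing else — so the group is monophyletic.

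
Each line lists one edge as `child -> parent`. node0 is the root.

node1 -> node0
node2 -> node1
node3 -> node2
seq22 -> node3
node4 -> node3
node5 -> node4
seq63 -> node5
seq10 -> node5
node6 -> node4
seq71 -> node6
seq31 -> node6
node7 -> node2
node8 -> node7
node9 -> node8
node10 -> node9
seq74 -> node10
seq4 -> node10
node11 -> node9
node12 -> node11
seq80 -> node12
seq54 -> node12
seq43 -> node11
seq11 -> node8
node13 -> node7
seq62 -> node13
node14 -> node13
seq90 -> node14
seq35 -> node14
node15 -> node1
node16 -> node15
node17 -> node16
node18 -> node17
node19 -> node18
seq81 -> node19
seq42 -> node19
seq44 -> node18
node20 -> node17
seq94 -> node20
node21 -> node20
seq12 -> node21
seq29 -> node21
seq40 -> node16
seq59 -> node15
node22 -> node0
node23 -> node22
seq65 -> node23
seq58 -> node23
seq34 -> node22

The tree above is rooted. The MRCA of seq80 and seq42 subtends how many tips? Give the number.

22

The MRCA of seq80 and seq42 is the node subtending (((seq22,((seq63,seq10),(seq71,seq31))),((((seq74,seq4),((seq80,seq54),seq43)),seq11),(seq62,(seq90,seq35)))),(((((seq81,seq42),seq44),(seq94,(seq12,seq29))),seq40),seq59)).
That clade contains 22 terminal taxa: seq10, seq11, seq12, seq22, seq29, seq31, seq35, seq4, seq40, seq42, seq43, seq44, seq54, seq59, seq62, seq63, seq71, seq74, seq80, seq81, seq90, seq94.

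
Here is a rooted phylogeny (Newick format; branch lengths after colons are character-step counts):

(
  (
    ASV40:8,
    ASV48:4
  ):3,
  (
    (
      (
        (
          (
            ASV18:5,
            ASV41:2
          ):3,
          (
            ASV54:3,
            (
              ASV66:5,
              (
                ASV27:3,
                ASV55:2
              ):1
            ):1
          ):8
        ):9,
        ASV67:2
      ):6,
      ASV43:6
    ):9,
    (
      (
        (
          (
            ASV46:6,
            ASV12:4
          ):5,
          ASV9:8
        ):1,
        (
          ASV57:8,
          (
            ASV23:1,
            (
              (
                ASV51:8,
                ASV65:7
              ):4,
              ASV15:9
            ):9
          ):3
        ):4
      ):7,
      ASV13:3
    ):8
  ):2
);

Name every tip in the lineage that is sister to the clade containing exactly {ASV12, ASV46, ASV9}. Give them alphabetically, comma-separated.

ASV15, ASV23, ASV51, ASV57, ASV65

The clade containing exactly {ASV12, ASV46, ASV9} attaches to the tree at the node subtending (((ASV46,ASV12),ASV9),(ASV57,(ASV23,((ASV51,ASV65),ASV15)))).
The other lineage descending from that same node — the sister group — is (ASV57,(ASV23,((ASV51,ASV65),ASV15))); its 5 tips in alphabetical order are the answer.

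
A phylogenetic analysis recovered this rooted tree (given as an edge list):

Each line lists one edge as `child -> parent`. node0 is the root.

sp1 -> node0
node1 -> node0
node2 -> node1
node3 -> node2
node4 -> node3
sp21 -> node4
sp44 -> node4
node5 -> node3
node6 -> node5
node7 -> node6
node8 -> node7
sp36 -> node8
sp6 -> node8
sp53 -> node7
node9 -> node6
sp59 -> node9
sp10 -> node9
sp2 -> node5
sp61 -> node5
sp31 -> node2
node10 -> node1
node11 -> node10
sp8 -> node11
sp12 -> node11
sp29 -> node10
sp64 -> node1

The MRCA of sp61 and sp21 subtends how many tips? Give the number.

9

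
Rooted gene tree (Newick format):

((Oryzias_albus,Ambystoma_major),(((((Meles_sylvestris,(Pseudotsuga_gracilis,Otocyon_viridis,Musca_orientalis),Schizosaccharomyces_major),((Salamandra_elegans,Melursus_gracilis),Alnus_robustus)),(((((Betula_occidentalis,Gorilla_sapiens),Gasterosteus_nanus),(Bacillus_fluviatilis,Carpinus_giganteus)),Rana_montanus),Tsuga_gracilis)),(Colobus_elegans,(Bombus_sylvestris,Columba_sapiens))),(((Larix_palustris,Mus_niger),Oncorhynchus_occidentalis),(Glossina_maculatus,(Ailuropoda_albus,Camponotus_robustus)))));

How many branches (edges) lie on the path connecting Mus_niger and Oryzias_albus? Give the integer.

7

The MRCA of Mus_niger and Oryzias_albus is the root of the tree.
From Mus_niger up to that node: 5 branches. From Oryzias_albus up to the same node: 2 branches. Total: 5 + 2 = 7.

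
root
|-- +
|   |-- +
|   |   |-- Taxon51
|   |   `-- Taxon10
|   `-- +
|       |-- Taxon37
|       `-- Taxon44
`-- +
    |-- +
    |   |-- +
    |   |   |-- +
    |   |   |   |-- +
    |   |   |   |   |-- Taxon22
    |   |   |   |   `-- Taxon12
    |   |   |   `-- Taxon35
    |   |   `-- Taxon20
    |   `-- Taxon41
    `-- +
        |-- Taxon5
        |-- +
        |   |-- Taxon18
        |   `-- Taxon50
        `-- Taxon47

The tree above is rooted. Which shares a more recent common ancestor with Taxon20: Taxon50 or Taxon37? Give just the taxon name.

The MRCA of Taxon20 and Taxon50 subtends (((((Taxon22,Taxon12),Taxon35),Taxon20),Taxon41),(Taxon5,(Taxon18,Taxon50),Taxon47)) (9 taxa).
The MRCA of Taxon20 and Taxon37 is the root, subtending the entire tree (13 taxa).
The first is nested inside the second, so Taxon20 shares a more recent common ancestor with Taxon50.

Taxon50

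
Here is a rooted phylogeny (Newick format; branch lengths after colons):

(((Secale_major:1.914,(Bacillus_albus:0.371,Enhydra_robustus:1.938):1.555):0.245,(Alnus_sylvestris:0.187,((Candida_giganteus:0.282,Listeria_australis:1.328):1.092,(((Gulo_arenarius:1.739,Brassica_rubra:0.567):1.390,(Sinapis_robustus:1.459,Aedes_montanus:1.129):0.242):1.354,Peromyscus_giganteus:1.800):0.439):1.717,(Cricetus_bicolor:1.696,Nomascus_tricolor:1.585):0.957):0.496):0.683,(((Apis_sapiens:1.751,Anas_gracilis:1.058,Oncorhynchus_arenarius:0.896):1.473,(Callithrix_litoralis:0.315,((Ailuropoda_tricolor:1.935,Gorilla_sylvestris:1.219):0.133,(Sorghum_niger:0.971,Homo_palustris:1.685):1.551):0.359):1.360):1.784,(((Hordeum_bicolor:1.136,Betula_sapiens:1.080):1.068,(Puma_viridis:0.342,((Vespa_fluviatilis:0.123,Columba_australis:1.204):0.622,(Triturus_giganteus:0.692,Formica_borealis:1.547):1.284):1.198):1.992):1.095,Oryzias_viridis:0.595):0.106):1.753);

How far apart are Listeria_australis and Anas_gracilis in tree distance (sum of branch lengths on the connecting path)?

The path runs Listeria_australis → … → MRCA → … → Anas_gracilis; the MRCA is the root of the tree.
Branch lengths along that path: 1.328 + 1.092 + 1.717 + 0.496 + 0.683 + 1.753 + 1.784 + 1.473 + 1.058 = 11.384.

11.384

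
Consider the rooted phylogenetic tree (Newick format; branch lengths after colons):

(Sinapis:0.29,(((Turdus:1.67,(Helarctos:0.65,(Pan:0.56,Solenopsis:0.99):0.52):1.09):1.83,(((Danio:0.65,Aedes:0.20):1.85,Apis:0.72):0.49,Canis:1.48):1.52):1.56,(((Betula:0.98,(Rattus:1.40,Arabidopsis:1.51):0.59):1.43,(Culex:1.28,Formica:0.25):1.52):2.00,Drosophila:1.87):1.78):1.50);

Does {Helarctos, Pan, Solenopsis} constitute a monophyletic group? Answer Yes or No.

Yes

The most recent common ancestor of these taxa subtends (Helarctos,(Pan,Solenopsis)).
That clade has exactly 3 tips — every listed taxon and nothing else — so the group is monophyletic.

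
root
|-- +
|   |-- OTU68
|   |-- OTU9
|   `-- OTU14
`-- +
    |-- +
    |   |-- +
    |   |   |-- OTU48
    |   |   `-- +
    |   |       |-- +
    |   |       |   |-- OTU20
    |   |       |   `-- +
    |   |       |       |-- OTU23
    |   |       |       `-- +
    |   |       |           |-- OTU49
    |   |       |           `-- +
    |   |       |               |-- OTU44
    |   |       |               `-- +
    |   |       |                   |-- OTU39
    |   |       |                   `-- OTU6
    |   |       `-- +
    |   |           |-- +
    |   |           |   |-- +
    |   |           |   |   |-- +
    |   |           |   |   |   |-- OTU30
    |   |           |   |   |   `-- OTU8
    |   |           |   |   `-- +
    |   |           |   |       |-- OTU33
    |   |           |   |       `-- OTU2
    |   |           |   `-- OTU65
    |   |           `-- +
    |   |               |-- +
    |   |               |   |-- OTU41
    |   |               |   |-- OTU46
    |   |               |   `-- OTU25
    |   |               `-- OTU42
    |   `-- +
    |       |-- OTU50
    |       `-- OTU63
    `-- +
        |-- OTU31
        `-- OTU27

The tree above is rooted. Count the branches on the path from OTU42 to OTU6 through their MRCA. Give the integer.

9

The MRCA of OTU42 and OTU6 is the node subtending ((OTU20,(OTU23,(OTU49,(OTU44,(OTU39,OTU6))))),((((OTU30,OTU8),(OTU33,OTU2)),OTU65),((OTU41,OTU46,OTU25),OTU42))).
From OTU42 up to that node: 3 branches. From OTU6 up to the same node: 6 branches. Total: 3 + 6 = 9.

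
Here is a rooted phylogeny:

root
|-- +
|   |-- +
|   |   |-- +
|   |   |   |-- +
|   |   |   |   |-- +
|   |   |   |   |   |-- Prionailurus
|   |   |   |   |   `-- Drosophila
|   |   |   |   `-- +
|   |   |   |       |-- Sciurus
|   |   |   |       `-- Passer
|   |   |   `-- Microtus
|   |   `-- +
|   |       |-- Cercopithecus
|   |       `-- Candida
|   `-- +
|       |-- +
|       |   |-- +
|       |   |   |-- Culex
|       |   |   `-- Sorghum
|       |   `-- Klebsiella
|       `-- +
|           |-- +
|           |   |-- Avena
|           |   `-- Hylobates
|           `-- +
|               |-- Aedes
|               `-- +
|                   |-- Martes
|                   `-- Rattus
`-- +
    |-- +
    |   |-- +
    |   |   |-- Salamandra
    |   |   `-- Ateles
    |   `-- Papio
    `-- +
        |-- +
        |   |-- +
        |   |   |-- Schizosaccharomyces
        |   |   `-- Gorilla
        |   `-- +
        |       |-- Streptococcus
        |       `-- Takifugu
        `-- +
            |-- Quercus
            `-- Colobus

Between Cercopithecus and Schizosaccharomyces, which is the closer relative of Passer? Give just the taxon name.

Cercopithecus

The MRCA of Passer and Cercopithecus subtends ((((Prionailurus,Drosophila),(Sciurus,Passer)),Microtus),(Cercopithecus,Candida)) (7 taxa).
The MRCA of Passer and Schizosaccharomyces is the root, subtending the entire tree (24 taxa).
The first is nested inside the second, so Passer shares a more recent common ancestor with Cercopithecus.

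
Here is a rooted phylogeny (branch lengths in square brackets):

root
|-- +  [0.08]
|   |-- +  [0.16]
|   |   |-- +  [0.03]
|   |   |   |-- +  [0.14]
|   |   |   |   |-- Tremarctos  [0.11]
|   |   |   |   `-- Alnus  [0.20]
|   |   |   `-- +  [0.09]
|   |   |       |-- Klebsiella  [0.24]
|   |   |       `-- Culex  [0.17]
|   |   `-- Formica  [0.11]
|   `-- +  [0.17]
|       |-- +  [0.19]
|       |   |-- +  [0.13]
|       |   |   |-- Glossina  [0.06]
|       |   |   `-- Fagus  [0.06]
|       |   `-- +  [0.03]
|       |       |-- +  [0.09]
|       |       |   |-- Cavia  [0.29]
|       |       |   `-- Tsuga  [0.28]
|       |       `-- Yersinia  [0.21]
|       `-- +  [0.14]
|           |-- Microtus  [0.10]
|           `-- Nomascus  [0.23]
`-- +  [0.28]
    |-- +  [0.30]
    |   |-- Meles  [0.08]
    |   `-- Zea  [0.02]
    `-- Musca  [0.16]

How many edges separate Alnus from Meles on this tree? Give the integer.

8

The MRCA of Alnus and Meles is the root of the tree.
From Alnus up to that node: 5 branches. From Meles up to the same node: 3 branches. Total: 5 + 3 = 8.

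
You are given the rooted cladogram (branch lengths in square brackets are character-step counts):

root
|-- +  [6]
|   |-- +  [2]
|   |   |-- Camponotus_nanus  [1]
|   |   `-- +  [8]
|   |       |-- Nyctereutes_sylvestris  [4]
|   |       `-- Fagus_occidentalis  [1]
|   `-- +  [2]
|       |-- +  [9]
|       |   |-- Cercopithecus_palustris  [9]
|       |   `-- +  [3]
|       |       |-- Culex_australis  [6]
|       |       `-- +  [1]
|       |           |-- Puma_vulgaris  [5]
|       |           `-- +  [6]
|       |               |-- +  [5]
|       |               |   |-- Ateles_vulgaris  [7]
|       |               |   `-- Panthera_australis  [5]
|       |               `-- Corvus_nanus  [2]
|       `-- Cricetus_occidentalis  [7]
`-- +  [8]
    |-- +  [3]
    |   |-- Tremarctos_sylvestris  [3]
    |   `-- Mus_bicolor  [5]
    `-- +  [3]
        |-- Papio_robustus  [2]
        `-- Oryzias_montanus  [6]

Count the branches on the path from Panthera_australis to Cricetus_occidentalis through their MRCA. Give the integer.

7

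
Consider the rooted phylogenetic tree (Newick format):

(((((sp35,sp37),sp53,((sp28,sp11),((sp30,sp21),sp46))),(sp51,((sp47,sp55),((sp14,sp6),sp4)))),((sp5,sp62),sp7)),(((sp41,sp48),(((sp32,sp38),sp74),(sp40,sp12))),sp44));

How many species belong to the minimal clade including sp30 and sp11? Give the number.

5

The MRCA of sp30 and sp11 is the node subtending ((sp28,sp11),((sp30,sp21),sp46)).
That clade contains 5 terminal taxa: sp11, sp21, sp28, sp30, sp46.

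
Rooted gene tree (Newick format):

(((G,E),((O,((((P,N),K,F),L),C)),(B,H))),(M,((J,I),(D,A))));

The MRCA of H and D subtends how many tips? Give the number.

16

The MRCA of H and D is the root, so the clade is the entire tree.
That clade contains 16 terminal taxa: A, B, C, D, E, F, G, H, I, J, K, L, M, N, O, P.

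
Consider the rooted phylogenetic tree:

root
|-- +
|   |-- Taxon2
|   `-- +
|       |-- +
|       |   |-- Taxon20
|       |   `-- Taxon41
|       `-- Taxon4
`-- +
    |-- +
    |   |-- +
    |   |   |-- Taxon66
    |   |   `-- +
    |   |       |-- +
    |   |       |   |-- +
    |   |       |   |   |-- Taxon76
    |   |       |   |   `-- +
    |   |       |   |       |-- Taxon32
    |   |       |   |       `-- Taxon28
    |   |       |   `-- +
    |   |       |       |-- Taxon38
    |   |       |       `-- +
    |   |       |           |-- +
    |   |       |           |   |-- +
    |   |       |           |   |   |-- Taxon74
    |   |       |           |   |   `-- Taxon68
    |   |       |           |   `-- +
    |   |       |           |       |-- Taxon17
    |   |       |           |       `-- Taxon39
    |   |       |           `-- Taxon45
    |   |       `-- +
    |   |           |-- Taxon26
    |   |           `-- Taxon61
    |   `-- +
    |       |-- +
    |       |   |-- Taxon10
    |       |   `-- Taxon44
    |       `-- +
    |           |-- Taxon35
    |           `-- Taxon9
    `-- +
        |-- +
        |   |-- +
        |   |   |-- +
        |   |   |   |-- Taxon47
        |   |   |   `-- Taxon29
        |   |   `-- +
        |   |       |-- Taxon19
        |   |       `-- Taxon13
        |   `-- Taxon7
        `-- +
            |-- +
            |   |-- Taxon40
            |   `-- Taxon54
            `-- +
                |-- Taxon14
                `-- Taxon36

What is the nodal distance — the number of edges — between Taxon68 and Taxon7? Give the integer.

The MRCA of Taxon68 and Taxon7 is the node subtending (((Taxon66,(((Taxon76,(Taxon32,Taxon28)),(Taxon38,(((Taxon74,Taxon68),(Taxon17,Taxon39)),Taxon45))),(Taxon26,Taxon61))),((Taxon10,Taxon44),(Taxon35,Taxon9))),((((Taxon47,Taxon29),(Taxon19,Taxon13)),Taxon7),((Taxon40,Taxon54),(Taxon14,Taxon36)))).
From Taxon68 up to that node: 9 branches. From Taxon7 up to the same node: 3 branches. Total: 9 + 3 = 12.

12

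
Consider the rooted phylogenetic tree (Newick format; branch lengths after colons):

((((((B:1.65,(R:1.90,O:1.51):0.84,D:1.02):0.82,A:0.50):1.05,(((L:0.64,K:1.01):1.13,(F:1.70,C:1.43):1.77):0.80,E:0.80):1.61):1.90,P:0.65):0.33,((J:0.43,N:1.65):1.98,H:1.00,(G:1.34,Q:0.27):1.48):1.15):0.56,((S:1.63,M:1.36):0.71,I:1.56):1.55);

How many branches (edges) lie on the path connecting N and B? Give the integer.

8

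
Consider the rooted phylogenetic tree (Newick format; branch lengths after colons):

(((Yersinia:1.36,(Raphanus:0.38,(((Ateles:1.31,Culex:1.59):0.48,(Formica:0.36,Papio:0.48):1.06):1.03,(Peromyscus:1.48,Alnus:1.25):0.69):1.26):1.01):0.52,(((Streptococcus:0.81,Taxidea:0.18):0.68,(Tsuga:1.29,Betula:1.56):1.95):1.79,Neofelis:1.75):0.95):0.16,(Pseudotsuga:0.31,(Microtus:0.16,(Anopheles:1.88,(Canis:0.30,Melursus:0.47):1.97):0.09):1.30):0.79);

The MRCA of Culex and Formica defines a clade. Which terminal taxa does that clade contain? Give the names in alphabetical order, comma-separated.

Tracing Culex: it sits inside (Ateles,Culex).
Tracing Formica: it sits inside (Formica,Papio).
The smallest clade enclosing both is ((Ateles,Culex),(Formica,Papio)); the answer is its 4 terminal taxa in alphabetical order.

Ateles, Culex, Formica, Papio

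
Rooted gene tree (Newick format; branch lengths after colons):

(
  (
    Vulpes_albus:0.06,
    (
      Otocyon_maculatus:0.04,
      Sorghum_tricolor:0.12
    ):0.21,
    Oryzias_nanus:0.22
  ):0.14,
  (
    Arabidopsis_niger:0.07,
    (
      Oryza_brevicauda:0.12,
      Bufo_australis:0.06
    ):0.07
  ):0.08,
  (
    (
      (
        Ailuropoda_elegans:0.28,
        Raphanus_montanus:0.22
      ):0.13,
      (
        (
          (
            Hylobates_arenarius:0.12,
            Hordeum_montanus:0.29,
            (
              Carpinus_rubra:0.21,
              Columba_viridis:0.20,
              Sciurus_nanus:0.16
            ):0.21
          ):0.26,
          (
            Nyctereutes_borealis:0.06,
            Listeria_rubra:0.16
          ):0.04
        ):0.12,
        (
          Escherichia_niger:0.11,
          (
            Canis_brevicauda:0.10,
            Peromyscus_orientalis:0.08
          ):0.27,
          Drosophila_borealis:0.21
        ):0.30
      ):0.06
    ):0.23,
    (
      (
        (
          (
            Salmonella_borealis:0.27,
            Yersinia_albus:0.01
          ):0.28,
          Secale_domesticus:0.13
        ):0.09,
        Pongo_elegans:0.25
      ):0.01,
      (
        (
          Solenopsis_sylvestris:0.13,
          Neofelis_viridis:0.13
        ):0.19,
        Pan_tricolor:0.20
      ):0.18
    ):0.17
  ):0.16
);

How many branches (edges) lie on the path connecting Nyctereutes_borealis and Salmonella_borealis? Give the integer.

10

The MRCA of Nyctereutes_borealis and Salmonella_borealis is the node subtending (((Ailuropoda_elegans,Raphanus_montanus),(((Hylobates_arenarius,Hordeum_montanus,(Carpinus_rubra,Columba_viridis,Sciurus_nanus)),(Nyctereutes_borealis,Listeria_rubra)),(Escherichia_niger,(Canis_brevicauda,Peromyscus_orientalis),Drosophila_borealis))),((((Salmonella_borealis,Yersinia_albus),Secale_domesticus),Pongo_elegans),((Solenopsis_sylvestris,Neofelis_viridis),Pan_tricolor))).
From Nyctereutes_borealis up to that node: 5 branches. From Salmonella_borealis up to the same node: 5 branches. Total: 5 + 5 = 10.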